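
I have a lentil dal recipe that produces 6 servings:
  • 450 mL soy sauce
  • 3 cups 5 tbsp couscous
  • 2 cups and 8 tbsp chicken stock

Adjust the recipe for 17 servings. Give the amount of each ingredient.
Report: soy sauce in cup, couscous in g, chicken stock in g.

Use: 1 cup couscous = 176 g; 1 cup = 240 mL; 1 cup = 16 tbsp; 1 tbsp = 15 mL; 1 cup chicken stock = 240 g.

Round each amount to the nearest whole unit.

Scaling factor: 17/6.
soy sauce: 450 mL × 17/6 ÷ 240 mL/cup ≈ 5 cup
couscous: (3 cup + 5 tbsp = 3.3125 cup) × 17/6 × 176 g/cup ≈ 1652 g
chicken stock: (2 cup + 8 tbsp = 2.5 cup) × 17/6 × 240 g/cup = 1700 g

soy sauce: 5 cup; couscous: 1652 g; chicken stock: 1700 g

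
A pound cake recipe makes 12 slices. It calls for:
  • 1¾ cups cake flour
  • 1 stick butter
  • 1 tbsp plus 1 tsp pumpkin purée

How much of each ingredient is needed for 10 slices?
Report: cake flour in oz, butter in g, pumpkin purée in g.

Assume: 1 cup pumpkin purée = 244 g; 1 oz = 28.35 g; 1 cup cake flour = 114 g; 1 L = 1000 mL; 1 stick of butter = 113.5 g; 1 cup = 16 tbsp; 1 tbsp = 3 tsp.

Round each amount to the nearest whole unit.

cake flour: 6 oz; butter: 95 g; pumpkin purée: 17 g

Scaling factor: 10/12 = 5/6.
cake flour: 1.75 cup × 5/6 × 114 g/cup ÷ 28.35 g/oz ≈ 6 oz
butter: 1 stick × 5/6 × 113.5 g/stick ≈ 95 g
pumpkin purée: (1 tbsp + 1 tsp = 4/3 tbsp) × 5/6 ÷ 16 tbsp/cup × 244 g/cup ≈ 17 g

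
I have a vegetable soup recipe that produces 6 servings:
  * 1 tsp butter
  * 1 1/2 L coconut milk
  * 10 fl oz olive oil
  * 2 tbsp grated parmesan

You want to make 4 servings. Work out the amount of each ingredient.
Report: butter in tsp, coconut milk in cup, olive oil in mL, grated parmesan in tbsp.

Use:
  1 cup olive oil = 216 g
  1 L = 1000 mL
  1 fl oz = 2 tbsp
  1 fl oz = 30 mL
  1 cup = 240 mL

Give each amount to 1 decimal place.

Scaling factor: 4/6 = 2/3.
butter: 1 tsp × 2/3 ≈ 0.7 tsp
coconut milk: 1.5 L × 2/3 × 1000 mL/L ÷ 240 mL/cup ≈ 4.2 cup
olive oil: 10 fl oz × 2/3 × 30 mL/fl oz = 200.0 mL
grated parmesan: 2 tbsp × 2/3 ≈ 1.3 tbsp

butter: 0.7 tsp; coconut milk: 4.2 cup; olive oil: 200.0 mL; grated parmesan: 1.3 tbsp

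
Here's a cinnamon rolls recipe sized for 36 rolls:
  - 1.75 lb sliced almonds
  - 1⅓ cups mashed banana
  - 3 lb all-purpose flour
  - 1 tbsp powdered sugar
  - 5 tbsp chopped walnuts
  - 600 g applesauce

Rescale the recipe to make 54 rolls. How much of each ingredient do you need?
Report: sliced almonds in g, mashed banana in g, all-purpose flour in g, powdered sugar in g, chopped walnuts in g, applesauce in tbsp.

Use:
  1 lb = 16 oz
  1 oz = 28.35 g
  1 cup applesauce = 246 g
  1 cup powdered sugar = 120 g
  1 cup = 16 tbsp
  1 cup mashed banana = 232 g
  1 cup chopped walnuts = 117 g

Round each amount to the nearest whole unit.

sliced almonds: 1191 g; mashed banana: 464 g; all-purpose flour: 2041 g; powdered sugar: 11 g; chopped walnuts: 55 g; applesauce: 59 tbsp

Scaling factor: 54/36 = 3/2 = 1.5.
sliced almonds: 1.75 lb × 3/2 × 16 oz/lb × 28.35 g/oz ≈ 1191 g
mashed banana: 4/3 cup × 3/2 × 232 g/cup = 464 g
all-purpose flour: 3 lb × 3/2 × 16 oz/lb × 28.35 g/oz ≈ 2041 g
powdered sugar: 1 tbsp × 3/2 ÷ 16 tbsp/cup × 120 g/cup ≈ 11 g
chopped walnuts: 5 tbsp × 3/2 ÷ 16 tbsp/cup × 117 g/cup ≈ 55 g
applesauce: 600 g × 3/2 ÷ 246 g/cup × 16 tbsp/cup ≈ 59 tbsp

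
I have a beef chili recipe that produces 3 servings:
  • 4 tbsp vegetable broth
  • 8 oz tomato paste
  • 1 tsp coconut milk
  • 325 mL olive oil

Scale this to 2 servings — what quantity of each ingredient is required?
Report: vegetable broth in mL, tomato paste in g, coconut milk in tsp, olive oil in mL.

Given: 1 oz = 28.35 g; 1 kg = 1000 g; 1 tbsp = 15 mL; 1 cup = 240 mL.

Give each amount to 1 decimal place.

Scaling factor: 2/3.
vegetable broth: 4 tbsp × 2/3 × 15 mL/tbsp = 40.0 mL
tomato paste: 8 oz × 2/3 × 28.35 g/oz = 151.2 g
coconut milk: 1 tsp × 2/3 ≈ 0.7 tsp
olive oil: 325 mL × 2/3 ≈ 216.7 mL

vegetable broth: 40.0 mL; tomato paste: 151.2 g; coconut milk: 0.7 tsp; olive oil: 216.7 mL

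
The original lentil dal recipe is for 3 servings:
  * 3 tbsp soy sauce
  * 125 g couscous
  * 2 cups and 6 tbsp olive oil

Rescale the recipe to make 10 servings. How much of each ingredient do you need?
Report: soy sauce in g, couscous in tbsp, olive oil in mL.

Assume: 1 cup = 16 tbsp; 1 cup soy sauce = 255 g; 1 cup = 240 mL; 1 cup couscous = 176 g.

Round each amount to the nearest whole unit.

Scaling factor: 10/3.
soy sauce: 3 tbsp × 10/3 ÷ 16 tbsp/cup × 255 g/cup ≈ 159 g
couscous: 125 g × 10/3 ÷ 176 g/cup × 16 tbsp/cup ≈ 38 tbsp
olive oil: (2 cup + 6 tbsp = 2.375 cup) × 10/3 × 240 mL/cup = 1900 mL

soy sauce: 159 g; couscous: 38 tbsp; olive oil: 1900 mL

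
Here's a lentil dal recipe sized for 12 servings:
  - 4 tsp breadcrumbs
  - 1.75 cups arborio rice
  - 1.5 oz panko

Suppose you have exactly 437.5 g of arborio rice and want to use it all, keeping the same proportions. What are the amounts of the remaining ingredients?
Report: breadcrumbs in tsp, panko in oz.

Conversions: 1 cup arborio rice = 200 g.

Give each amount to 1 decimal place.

breadcrumbs: 5.0 tsp; panko: 1.9 oz

The original recipe has 350 g of arborio rice, so the scaling factor is 437.5 ÷ 350 = 5/4 = 1.25.
breadcrumbs: 4 tsp × 5/4 = 5.0 tsp
panko: 1.5 oz × 5/4 ≈ 1.9 oz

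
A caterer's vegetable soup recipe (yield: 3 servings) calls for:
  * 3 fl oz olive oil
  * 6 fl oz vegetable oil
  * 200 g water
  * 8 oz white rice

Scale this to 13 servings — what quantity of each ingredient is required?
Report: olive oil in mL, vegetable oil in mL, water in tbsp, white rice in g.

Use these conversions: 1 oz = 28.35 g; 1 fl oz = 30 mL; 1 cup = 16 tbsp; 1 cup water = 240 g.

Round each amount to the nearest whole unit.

olive oil: 390 mL; vegetable oil: 780 mL; water: 58 tbsp; white rice: 983 g

Scaling factor: 13/3.
olive oil: 3 fl oz × 13/3 × 30 mL/fl oz = 390 mL
vegetable oil: 6 fl oz × 13/3 × 30 mL/fl oz = 780 mL
water: 200 g × 13/3 ÷ 240 g/cup × 16 tbsp/cup ≈ 58 tbsp
white rice: 8 oz × 13/3 × 28.35 g/oz ≈ 983 g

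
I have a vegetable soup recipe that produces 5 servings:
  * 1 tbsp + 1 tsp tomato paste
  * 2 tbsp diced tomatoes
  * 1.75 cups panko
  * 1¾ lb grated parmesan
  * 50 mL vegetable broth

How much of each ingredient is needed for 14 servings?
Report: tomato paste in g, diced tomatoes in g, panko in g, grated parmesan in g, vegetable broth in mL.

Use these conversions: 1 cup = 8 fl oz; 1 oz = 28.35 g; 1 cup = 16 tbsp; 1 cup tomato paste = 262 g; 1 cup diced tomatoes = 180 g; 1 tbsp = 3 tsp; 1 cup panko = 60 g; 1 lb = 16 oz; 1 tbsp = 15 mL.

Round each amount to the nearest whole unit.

tomato paste: 61 g; diced tomatoes: 63 g; panko: 294 g; grated parmesan: 2223 g; vegetable broth: 140 mL

Scaling factor: 14/5 = 2.8.
tomato paste: (1 tbsp + 1 tsp = 4/3 tbsp) × 14/5 ÷ 16 tbsp/cup × 262 g/cup ≈ 61 g
diced tomatoes: 2 tbsp × 14/5 ÷ 16 tbsp/cup × 180 g/cup = 63 g
panko: 1.75 cup × 14/5 × 60 g/cup = 294 g
grated parmesan: 1.75 lb × 14/5 × 16 oz/lb × 28.35 g/oz ≈ 2223 g
vegetable broth: 50 mL × 14/5 = 140 mL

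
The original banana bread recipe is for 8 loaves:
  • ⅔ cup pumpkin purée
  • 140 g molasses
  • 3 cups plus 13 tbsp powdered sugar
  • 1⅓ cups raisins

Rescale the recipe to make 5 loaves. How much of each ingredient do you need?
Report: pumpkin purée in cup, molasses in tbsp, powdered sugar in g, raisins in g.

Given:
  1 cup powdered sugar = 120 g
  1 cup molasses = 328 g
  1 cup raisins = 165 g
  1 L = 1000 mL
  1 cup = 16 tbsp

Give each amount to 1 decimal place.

Scaling factor: 5/8 = 0.625.
pumpkin purée: 2/3 cup × 5/8 ≈ 0.4 cup
molasses: 140 g × 5/8 ÷ 328 g/cup × 16 tbsp/cup ≈ 4.3 tbsp
powdered sugar: (3 cup + 13 tbsp = 3.8125 cup) × 5/8 × 120 g/cup ≈ 285.9 g
raisins: 4/3 cup × 5/8 × 165 g/cup = 137.5 g

pumpkin purée: 0.4 cup; molasses: 4.3 tbsp; powdered sugar: 285.9 g; raisins: 137.5 g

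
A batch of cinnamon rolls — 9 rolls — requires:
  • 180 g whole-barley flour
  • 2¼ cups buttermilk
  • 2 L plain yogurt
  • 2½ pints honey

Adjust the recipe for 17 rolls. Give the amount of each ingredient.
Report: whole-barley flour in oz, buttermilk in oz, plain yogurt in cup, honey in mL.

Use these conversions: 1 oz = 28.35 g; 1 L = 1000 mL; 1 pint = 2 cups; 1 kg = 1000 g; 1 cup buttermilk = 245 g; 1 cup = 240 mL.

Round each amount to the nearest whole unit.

whole-barley flour: 12 oz; buttermilk: 37 oz; plain yogurt: 16 cup; honey: 2267 mL

Scaling factor: 17/9.
whole-barley flour: 180 g × 17/9 ÷ 28.35 g/oz ≈ 12 oz
buttermilk: 2.25 cup × 17/9 × 245 g/cup ÷ 28.35 g/oz ≈ 37 oz
plain yogurt: 2 L × 17/9 × 1000 mL/L ÷ 240 mL/cup ≈ 16 cup
honey: 2.5 pint × 17/9 × 2 cup/pint × 240 mL/cup ≈ 2267 mL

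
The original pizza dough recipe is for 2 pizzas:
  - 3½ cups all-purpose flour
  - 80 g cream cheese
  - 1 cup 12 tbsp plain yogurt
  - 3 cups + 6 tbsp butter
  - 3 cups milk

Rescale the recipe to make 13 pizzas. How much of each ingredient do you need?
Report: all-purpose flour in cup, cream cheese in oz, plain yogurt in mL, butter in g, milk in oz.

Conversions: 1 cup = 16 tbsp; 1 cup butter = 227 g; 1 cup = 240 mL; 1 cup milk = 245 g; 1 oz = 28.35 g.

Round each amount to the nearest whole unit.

all-purpose flour: 23 cup; cream cheese: 18 oz; plain yogurt: 2730 mL; butter: 4980 g; milk: 169 oz

Scaling factor: 13/2 = 6.5.
all-purpose flour: 3.5 cup × 13/2 ≈ 23 cup
cream cheese: 80 g × 13/2 ÷ 28.35 g/oz ≈ 18 oz
plain yogurt: (1 cup + 12 tbsp = 1.75 cup) × 13/2 × 240 mL/cup = 2730 mL
butter: (3 cup + 6 tbsp = 3.375 cup) × 13/2 × 227 g/cup ≈ 4980 g
milk: 3 cup × 13/2 × 245 g/cup ÷ 28.35 g/oz ≈ 169 oz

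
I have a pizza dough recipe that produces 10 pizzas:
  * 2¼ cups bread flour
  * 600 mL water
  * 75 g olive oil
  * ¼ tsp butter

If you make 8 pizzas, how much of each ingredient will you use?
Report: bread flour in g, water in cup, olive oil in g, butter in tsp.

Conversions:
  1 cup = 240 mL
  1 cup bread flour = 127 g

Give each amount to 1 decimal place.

Scaling factor: 8/10 = 4/5 = 0.8.
bread flour: 2.25 cup × 4/5 × 127 g/cup = 228.6 g
water: 600 mL × 4/5 ÷ 240 mL/cup = 2.0 cup
olive oil: 75 g × 4/5 = 60.0 g
butter: 0.25 tsp × 4/5 = 0.2 tsp

bread flour: 228.6 g; water: 2.0 cup; olive oil: 60.0 g; butter: 0.2 tsp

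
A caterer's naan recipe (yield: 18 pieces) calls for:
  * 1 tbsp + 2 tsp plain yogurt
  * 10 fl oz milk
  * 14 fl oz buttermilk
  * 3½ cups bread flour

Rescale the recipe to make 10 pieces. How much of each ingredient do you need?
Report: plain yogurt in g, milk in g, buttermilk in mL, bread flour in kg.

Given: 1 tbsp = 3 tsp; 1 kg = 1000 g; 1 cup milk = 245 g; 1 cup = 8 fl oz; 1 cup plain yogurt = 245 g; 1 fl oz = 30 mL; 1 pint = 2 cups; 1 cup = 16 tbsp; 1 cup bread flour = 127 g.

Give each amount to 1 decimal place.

plain yogurt: 14.2 g; milk: 170.1 g; buttermilk: 233.3 mL; bread flour: 0.2 kg

Scaling factor: 10/18 = 5/9.
plain yogurt: (1 tbsp + 2 tsp = 5/3 tbsp) × 5/9 ÷ 16 tbsp/cup × 245 g/cup ≈ 14.2 g
milk: 10 fl oz × 5/9 ÷ 8 fl oz/cup × 245 g/cup ≈ 170.1 g
buttermilk: 14 fl oz × 5/9 × 30 mL/fl oz ≈ 233.3 mL
bread flour: 3.5 cup × 5/9 × 127 g/cup ÷ 1000 g/kg ≈ 0.2 kg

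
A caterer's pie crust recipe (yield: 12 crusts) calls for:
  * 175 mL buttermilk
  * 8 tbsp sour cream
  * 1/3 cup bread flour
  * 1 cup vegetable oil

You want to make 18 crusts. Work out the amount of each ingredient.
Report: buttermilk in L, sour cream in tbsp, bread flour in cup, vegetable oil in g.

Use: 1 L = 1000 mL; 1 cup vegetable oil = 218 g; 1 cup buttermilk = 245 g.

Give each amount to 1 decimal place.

buttermilk: 0.3 L; sour cream: 12.0 tbsp; bread flour: 0.5 cup; vegetable oil: 327.0 g

Scaling factor: 18/12 = 3/2 = 1.5.
buttermilk: 175 mL × 3/2 ÷ 1000 mL/L ≈ 0.3 L
sour cream: 8 tbsp × 3/2 = 12.0 tbsp
bread flour: 1/3 cup × 3/2 = 0.5 cup
vegetable oil: 1 cup × 3/2 × 218 g/cup = 327.0 g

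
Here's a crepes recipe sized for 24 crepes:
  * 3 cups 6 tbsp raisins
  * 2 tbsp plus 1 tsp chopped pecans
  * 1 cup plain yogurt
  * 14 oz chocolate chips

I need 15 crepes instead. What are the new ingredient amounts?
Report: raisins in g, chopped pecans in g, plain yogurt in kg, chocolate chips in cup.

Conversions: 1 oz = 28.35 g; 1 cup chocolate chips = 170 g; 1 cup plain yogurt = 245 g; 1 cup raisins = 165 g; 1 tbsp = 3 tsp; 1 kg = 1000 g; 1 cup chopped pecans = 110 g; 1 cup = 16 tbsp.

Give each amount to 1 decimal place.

Scaling factor: 15/24 = 5/8 = 0.625.
raisins: (3 cup + 6 tbsp = 3.375 cup) × 5/8 × 165 g/cup ≈ 348.0 g
chopped pecans: (2 tbsp + 1 tsp = 7/3 tbsp) × 5/8 ÷ 16 tbsp/cup × 110 g/cup ≈ 10.0 g
plain yogurt: 1 cup × 5/8 × 245 g/cup ÷ 1000 g/kg ≈ 0.2 kg
chocolate chips: 14 oz × 5/8 × 28.35 g/oz ÷ 170 g/cup ≈ 1.5 cup

raisins: 348.0 g; chopped pecans: 10.0 g; plain yogurt: 0.2 kg; chocolate chips: 1.5 cup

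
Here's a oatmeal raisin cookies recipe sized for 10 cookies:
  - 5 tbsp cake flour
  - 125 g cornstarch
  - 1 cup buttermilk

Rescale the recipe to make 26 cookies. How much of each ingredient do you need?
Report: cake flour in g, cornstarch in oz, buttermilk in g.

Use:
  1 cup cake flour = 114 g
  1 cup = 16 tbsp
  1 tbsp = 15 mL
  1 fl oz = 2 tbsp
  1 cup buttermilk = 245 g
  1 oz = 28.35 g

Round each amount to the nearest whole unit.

Scaling factor: 26/10 = 13/5 = 2.6.
cake flour: 5 tbsp × 13/5 ÷ 16 tbsp/cup × 114 g/cup ≈ 93 g
cornstarch: 125 g × 13/5 ÷ 28.35 g/oz ≈ 11 oz
buttermilk: 1 cup × 13/5 × 245 g/cup = 637 g

cake flour: 93 g; cornstarch: 11 oz; buttermilk: 637 g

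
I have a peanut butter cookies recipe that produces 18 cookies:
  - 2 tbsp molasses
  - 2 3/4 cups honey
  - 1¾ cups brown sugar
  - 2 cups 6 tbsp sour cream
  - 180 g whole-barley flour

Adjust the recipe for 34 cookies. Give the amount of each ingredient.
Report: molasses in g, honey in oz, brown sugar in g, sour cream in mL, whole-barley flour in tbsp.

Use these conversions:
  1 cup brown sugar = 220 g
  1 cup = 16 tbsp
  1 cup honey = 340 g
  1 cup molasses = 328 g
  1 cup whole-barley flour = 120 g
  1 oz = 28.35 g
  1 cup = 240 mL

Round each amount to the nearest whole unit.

Scaling factor: 34/18 = 17/9.
molasses: 2 tbsp × 17/9 ÷ 16 tbsp/cup × 328 g/cup ≈ 77 g
honey: 2.75 cup × 17/9 × 340 g/cup ÷ 28.35 g/oz ≈ 62 oz
brown sugar: 1.75 cup × 17/9 × 220 g/cup ≈ 727 g
sour cream: (2 cup + 6 tbsp = 2.375 cup) × 17/9 × 240 mL/cup ≈ 1077 mL
whole-barley flour: 180 g × 17/9 ÷ 120 g/cup × 16 tbsp/cup ≈ 45 tbsp

molasses: 77 g; honey: 62 oz; brown sugar: 727 g; sour cream: 1077 mL; whole-barley flour: 45 tbsp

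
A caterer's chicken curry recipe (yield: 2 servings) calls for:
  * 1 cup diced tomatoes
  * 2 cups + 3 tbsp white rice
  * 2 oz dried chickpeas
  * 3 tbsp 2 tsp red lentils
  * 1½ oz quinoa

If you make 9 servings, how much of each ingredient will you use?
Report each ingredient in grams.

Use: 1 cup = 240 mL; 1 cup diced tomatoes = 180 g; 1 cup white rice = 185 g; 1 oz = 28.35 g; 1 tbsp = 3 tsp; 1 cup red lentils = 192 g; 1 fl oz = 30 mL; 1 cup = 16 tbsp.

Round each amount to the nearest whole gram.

diced tomatoes: 810 g; white rice: 1821 g; dried chickpeas: 255 g; red lentils: 198 g; quinoa: 191 g

Scaling factor: 9/2 = 4.5.
diced tomatoes: 1 cup × 9/2 × 180 g/cup = 810 g
white rice: (2 cup + 3 tbsp = 2.1875 cup) × 9/2 × 185 g/cup ≈ 1821 g
dried chickpeas: 2 oz × 9/2 × 28.35 g/oz ≈ 255 g
red lentils: (3 tbsp + 2 tsp = 11/3 tbsp) × 9/2 ÷ 16 tbsp/cup × 192 g/cup = 198 g
quinoa: 1.5 oz × 9/2 × 28.35 g/oz ≈ 191 g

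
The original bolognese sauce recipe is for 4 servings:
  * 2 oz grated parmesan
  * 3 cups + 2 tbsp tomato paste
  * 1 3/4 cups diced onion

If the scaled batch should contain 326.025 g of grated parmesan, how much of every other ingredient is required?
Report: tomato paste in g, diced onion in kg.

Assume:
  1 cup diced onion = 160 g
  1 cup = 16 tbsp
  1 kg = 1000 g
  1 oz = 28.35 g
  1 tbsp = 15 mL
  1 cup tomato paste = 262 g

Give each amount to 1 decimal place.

tomato paste: 4707.8 g; diced onion: 1.6 kg

The original recipe has 56.7 g of grated parmesan, so the scaling factor is 326.025 ÷ 56.7 = 23/4 = 5.75.
tomato paste: (3 cup + 2 tbsp = 3.125 cup) × 23/4 × 262 g/cup ≈ 4707.8 g
diced onion: 1.75 cup × 23/4 × 160 g/cup ÷ 1000 g/kg ≈ 1.6 kg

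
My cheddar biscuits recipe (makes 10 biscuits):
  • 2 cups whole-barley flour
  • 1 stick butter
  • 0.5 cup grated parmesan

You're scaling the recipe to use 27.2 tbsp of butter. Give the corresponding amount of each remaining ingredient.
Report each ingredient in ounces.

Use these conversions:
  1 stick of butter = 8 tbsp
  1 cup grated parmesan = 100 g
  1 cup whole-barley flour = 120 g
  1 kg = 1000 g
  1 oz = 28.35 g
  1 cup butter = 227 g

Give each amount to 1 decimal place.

whole-barley flour: 28.8 oz; grated parmesan: 6.0 oz

The original recipe has 8 tbsp of butter, so the scaling factor is 27.2 ÷ 8 = 17/5 = 3.4.
whole-barley flour: 2 cup × 17/5 × 120 g/cup ÷ 28.35 g/oz ≈ 28.8 oz
grated parmesan: 0.5 cup × 17/5 × 100 g/cup ÷ 28.35 g/oz ≈ 6.0 oz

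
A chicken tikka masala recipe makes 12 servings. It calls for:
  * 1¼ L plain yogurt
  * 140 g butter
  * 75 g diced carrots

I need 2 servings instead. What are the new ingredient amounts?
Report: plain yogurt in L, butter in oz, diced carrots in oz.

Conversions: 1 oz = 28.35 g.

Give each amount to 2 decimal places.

Scaling factor: 2/12 = 1/6.
plain yogurt: 1.25 L × 1/6 ≈ 0.21 L
butter: 140 g × 1/6 ÷ 28.35 g/oz ≈ 0.82 oz
diced carrots: 75 g × 1/6 ÷ 28.35 g/oz ≈ 0.44 oz

plain yogurt: 0.21 L; butter: 0.82 oz; diced carrots: 0.44 oz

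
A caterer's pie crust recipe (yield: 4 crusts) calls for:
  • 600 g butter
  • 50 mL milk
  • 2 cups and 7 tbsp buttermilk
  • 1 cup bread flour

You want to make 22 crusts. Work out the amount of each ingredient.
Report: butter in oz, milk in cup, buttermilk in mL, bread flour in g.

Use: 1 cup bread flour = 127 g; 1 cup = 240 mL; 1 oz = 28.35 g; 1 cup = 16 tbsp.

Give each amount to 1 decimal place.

butter: 116.4 oz; milk: 1.1 cup; buttermilk: 3217.5 mL; bread flour: 698.5 g

Scaling factor: 22/4 = 11/2 = 5.5.
butter: 600 g × 11/2 ÷ 28.35 g/oz ≈ 116.4 oz
milk: 50 mL × 11/2 ÷ 240 mL/cup ≈ 1.1 cup
buttermilk: (2 cup + 7 tbsp = 2.4375 cup) × 11/2 × 240 mL/cup = 3217.5 mL
bread flour: 1 cup × 11/2 × 127 g/cup = 698.5 g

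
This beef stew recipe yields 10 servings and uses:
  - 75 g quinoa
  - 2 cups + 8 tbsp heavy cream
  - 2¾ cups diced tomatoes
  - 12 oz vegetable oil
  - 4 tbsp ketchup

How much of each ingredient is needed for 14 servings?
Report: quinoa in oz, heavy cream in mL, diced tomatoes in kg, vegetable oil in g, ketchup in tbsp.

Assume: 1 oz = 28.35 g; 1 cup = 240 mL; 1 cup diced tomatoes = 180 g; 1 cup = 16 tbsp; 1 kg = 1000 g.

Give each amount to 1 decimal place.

Scaling factor: 14/10 = 7/5 = 1.4.
quinoa: 75 g × 7/5 ÷ 28.35 g/oz ≈ 3.7 oz
heavy cream: (2 cup + 8 tbsp = 2.5 cup) × 7/5 × 240 mL/cup = 840.0 mL
diced tomatoes: 2.75 cup × 7/5 × 180 g/cup ÷ 1000 g/kg ≈ 0.7 kg
vegetable oil: 12 oz × 7/5 × 28.35 g/oz ≈ 476.3 g
ketchup: 4 tbsp × 7/5 = 5.6 tbsp

quinoa: 3.7 oz; heavy cream: 840.0 mL; diced tomatoes: 0.7 kg; vegetable oil: 476.3 g; ketchup: 5.6 tbsp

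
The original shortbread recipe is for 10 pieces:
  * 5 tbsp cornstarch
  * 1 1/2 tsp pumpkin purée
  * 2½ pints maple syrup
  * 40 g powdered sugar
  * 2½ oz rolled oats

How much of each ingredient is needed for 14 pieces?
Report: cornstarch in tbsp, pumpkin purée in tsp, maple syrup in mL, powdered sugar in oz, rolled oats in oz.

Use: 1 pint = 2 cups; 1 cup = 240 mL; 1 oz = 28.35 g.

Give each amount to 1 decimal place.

Scaling factor: 14/10 = 7/5 = 1.4.
cornstarch: 5 tbsp × 7/5 = 7.0 tbsp
pumpkin purée: 1.5 tsp × 7/5 = 2.1 tsp
maple syrup: 2.5 pint × 7/5 × 2 cup/pint × 240 mL/cup = 1680.0 mL
powdered sugar: 40 g × 7/5 ÷ 28.35 g/oz ≈ 2.0 oz
rolled oats: 2.5 oz × 7/5 = 3.5 oz

cornstarch: 7.0 tbsp; pumpkin purée: 2.1 tsp; maple syrup: 1680.0 mL; powdered sugar: 2.0 oz; rolled oats: 3.5 oz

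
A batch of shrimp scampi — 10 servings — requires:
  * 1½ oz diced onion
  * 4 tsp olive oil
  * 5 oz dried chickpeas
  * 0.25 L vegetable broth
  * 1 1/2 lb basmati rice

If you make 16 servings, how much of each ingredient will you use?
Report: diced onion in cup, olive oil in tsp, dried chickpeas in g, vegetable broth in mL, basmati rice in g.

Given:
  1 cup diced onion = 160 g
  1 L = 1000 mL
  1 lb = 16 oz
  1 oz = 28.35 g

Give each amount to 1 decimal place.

diced onion: 0.4 cup; olive oil: 6.4 tsp; dried chickpeas: 226.8 g; vegetable broth: 400.0 mL; basmati rice: 1088.6 g

Scaling factor: 16/10 = 8/5 = 1.6.
diced onion: 1.5 oz × 8/5 × 28.35 g/oz ÷ 160 g/cup ≈ 0.4 cup
olive oil: 4 tsp × 8/5 = 6.4 tsp
dried chickpeas: 5 oz × 8/5 × 28.35 g/oz = 226.8 g
vegetable broth: 0.25 L × 8/5 × 1000 mL/L = 400.0 mL
basmati rice: 1.5 lb × 8/5 × 16 oz/lb × 28.35 g/oz ≈ 1088.6 g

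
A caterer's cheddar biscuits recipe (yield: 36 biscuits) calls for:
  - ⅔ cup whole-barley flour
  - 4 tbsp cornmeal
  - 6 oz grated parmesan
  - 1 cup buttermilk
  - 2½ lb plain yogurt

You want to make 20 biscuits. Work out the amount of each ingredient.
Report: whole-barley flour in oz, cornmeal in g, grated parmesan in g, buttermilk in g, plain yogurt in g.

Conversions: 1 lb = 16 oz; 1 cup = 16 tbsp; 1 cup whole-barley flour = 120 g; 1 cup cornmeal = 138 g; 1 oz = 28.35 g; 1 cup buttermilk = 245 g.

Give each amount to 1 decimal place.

whole-barley flour: 1.6 oz; cornmeal: 19.2 g; grated parmesan: 94.5 g; buttermilk: 136.1 g; plain yogurt: 630.0 g

Scaling factor: 20/36 = 5/9.
whole-barley flour: 2/3 cup × 5/9 × 120 g/cup ÷ 28.35 g/oz ≈ 1.6 oz
cornmeal: 4 tbsp × 5/9 ÷ 16 tbsp/cup × 138 g/cup ≈ 19.2 g
grated parmesan: 6 oz × 5/9 × 28.35 g/oz = 94.5 g
buttermilk: 1 cup × 5/9 × 245 g/cup ≈ 136.1 g
plain yogurt: 2.5 lb × 5/9 × 16 oz/lb × 28.35 g/oz = 630.0 g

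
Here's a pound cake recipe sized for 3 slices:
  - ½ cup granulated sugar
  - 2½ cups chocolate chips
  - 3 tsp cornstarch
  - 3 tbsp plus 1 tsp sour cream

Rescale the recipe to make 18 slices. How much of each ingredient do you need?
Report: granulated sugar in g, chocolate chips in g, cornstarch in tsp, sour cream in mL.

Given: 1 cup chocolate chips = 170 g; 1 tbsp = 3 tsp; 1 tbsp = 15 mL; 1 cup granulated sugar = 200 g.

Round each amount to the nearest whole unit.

Scaling factor: 18/3 = 6.
granulated sugar: 0.5 cup × 6 × 200 g/cup = 600 g
chocolate chips: 2.5 cup × 6 × 170 g/cup = 2550 g
cornstarch: 3 tsp × 6 = 18 tsp
sour cream: (3 tbsp + 1 tsp = 10/3 tbsp) × 6 × 15 mL/tbsp = 300 mL

granulated sugar: 600 g; chocolate chips: 2550 g; cornstarch: 18 tsp; sour cream: 300 mL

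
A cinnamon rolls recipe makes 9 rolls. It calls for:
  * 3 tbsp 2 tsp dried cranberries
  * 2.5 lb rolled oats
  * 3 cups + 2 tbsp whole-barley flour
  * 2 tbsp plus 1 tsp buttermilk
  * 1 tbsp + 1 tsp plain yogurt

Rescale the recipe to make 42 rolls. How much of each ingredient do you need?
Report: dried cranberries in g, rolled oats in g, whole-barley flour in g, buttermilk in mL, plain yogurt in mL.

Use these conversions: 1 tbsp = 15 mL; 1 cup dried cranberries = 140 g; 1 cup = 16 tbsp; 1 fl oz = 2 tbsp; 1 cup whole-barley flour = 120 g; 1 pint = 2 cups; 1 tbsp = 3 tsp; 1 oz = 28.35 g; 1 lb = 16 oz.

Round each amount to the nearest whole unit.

Scaling factor: 42/9 = 14/3.
dried cranberries: (3 tbsp + 2 tsp = 11/3 tbsp) × 14/3 ÷ 16 tbsp/cup × 140 g/cup ≈ 150 g
rolled oats: 2.5 lb × 14/3 × 16 oz/lb × 28.35 g/oz = 5292 g
whole-barley flour: (3 cup + 2 tbsp = 3.125 cup) × 14/3 × 120 g/cup = 1750 g
buttermilk: (2 tbsp + 1 tsp = 7/3 tbsp) × 14/3 × 15 mL/tbsp ≈ 163 mL
plain yogurt: (1 tbsp + 1 tsp = 4/3 tbsp) × 14/3 × 15 mL/tbsp ≈ 93 mL

dried cranberries: 150 g; rolled oats: 5292 g; whole-barley flour: 1750 g; buttermilk: 163 mL; plain yogurt: 93 mL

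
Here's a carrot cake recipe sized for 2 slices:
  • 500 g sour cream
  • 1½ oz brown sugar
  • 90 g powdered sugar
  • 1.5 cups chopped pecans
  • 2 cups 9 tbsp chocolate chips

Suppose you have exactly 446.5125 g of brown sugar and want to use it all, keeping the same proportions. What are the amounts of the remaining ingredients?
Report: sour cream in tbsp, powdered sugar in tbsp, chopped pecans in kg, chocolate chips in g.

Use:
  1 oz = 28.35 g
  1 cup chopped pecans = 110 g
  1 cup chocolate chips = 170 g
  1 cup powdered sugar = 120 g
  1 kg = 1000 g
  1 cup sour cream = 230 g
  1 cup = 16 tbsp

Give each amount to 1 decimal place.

The original recipe has 42.525 g of brown sugar, so the scaling factor is 446.5125 ÷ 42.525 = 21/2 = 10.5.
sour cream: 500 g × 21/2 ÷ 230 g/cup × 16 tbsp/cup ≈ 365.2 tbsp
powdered sugar: 90 g × 21/2 ÷ 120 g/cup × 16 tbsp/cup = 126.0 tbsp
chopped pecans: 1.5 cup × 21/2 × 110 g/cup ÷ 1000 g/kg ≈ 1.7 kg
chocolate chips: (2 cup + 9 tbsp = 2.5625 cup) × 21/2 × 170 g/cup ≈ 4574.1 g

sour cream: 365.2 tbsp; powdered sugar: 126.0 tbsp; chopped pecans: 1.7 kg; chocolate chips: 4574.1 g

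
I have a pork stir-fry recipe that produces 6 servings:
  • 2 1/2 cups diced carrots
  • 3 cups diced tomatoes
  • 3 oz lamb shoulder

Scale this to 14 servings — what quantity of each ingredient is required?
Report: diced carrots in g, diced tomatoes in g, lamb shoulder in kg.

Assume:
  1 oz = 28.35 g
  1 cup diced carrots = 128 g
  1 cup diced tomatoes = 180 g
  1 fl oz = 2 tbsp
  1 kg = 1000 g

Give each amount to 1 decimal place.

diced carrots: 746.7 g; diced tomatoes: 1260.0 g; lamb shoulder: 0.2 kg

Scaling factor: 14/6 = 7/3.
diced carrots: 2.5 cup × 7/3 × 128 g/cup ≈ 746.7 g
diced tomatoes: 3 cup × 7/3 × 180 g/cup = 1260.0 g
lamb shoulder: 3 oz × 7/3 × 28.35 g/oz ÷ 1000 g/kg ≈ 0.2 kg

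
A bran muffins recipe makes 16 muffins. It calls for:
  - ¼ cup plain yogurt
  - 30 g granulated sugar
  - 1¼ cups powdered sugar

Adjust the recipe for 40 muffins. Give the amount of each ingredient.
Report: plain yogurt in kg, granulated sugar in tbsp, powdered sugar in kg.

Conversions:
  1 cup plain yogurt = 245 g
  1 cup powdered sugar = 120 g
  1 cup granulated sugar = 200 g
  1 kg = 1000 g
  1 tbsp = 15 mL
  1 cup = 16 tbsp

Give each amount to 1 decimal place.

plain yogurt: 0.2 kg; granulated sugar: 6.0 tbsp; powdered sugar: 0.4 kg

Scaling factor: 40/16 = 5/2 = 2.5.
plain yogurt: 0.25 cup × 5/2 × 245 g/cup ÷ 1000 g/kg ≈ 0.2 kg
granulated sugar: 30 g × 5/2 ÷ 200 g/cup × 16 tbsp/cup = 6.0 tbsp
powdered sugar: 1.25 cup × 5/2 × 120 g/cup ÷ 1000 g/kg ≈ 0.4 kg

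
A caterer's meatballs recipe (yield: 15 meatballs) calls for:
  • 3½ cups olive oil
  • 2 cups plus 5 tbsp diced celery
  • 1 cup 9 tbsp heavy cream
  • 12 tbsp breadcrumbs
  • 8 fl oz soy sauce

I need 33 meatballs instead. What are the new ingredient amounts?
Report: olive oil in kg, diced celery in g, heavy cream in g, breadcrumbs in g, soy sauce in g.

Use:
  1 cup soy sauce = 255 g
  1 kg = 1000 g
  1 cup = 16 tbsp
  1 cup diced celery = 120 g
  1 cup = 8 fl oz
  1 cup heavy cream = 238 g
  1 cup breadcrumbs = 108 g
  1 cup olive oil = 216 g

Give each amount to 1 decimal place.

olive oil: 1.7 kg; diced celery: 610.5 g; heavy cream: 818.1 g; breadcrumbs: 178.2 g; soy sauce: 561.0 g

Scaling factor: 33/15 = 11/5 = 2.2.
olive oil: 3.5 cup × 11/5 × 216 g/cup ÷ 1000 g/kg ≈ 1.7 kg
diced celery: (2 cup + 5 tbsp = 2.3125 cup) × 11/5 × 120 g/cup = 610.5 g
heavy cream: (1 cup + 9 tbsp = 1.5625 cup) × 11/5 × 238 g/cup ≈ 818.1 g
breadcrumbs: 12 tbsp × 11/5 ÷ 16 tbsp/cup × 108 g/cup = 178.2 g
soy sauce: 8 fl oz × 11/5 ÷ 8 fl oz/cup × 255 g/cup = 561.0 g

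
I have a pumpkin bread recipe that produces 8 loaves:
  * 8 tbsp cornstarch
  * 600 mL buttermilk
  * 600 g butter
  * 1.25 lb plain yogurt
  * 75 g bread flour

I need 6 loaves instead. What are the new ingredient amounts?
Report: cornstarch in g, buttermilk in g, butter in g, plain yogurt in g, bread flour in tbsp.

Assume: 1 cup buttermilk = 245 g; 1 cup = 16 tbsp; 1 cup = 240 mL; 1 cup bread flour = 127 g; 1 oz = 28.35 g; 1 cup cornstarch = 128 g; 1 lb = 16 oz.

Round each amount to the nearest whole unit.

cornstarch: 48 g; buttermilk: 459 g; butter: 450 g; plain yogurt: 425 g; bread flour: 7 tbsp

Scaling factor: 6/8 = 3/4 = 0.75.
cornstarch: 8 tbsp × 3/4 ÷ 16 tbsp/cup × 128 g/cup = 48 g
buttermilk: 600 mL × 3/4 ÷ 240 mL/cup × 245 g/cup ≈ 459 g
butter: 600 g × 3/4 = 450 g
plain yogurt: 1.25 lb × 3/4 × 16 oz/lb × 28.35 g/oz ≈ 425 g
bread flour: 75 g × 3/4 ÷ 127 g/cup × 16 tbsp/cup ≈ 7 tbsp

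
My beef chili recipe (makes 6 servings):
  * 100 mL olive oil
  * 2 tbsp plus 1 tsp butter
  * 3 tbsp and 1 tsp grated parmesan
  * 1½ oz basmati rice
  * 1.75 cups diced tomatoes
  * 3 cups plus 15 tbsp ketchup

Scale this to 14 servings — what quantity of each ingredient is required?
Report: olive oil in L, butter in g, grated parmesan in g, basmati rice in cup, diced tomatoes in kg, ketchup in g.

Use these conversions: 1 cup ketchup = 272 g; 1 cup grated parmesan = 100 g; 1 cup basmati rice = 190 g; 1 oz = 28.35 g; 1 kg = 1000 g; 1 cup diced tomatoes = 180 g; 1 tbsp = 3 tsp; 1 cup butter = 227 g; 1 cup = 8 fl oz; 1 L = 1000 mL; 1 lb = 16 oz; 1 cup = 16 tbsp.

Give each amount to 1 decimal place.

olive oil: 0.2 L; butter: 77.2 g; grated parmesan: 48.6 g; basmati rice: 0.5 cup; diced tomatoes: 0.7 kg; ketchup: 2499.0 g

Scaling factor: 14/6 = 7/3.
olive oil: 100 mL × 7/3 ÷ 1000 mL/L ≈ 0.2 L
butter: (2 tbsp + 1 tsp = 7/3 tbsp) × 7/3 ÷ 16 tbsp/cup × 227 g/cup ≈ 77.2 g
grated parmesan: (3 tbsp + 1 tsp = 10/3 tbsp) × 7/3 ÷ 16 tbsp/cup × 100 g/cup ≈ 48.6 g
basmati rice: 1.5 oz × 7/3 × 28.35 g/oz ÷ 190 g/cup ≈ 0.5 cup
diced tomatoes: 1.75 cup × 7/3 × 180 g/cup ÷ 1000 g/kg ≈ 0.7 kg
ketchup: (3 cup + 15 tbsp = 3.9375 cup) × 7/3 × 272 g/cup = 2499.0 g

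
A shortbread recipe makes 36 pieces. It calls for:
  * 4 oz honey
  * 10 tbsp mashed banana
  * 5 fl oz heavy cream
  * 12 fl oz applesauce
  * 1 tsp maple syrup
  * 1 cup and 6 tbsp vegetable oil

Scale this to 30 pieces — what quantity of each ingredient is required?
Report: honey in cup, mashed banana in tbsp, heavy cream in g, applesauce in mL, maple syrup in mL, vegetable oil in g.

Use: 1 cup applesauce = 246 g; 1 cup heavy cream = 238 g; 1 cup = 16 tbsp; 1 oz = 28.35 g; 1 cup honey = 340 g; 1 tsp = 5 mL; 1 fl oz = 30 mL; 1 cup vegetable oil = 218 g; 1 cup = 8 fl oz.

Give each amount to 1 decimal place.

honey: 0.3 cup; mashed banana: 8.3 tbsp; heavy cream: 124.0 g; applesauce: 300.0 mL; maple syrup: 4.2 mL; vegetable oil: 249.8 g

Scaling factor: 30/36 = 5/6.
honey: 4 oz × 5/6 × 28.35 g/oz ÷ 340 g/cup ≈ 0.3 cup
mashed banana: 10 tbsp × 5/6 ≈ 8.3 tbsp
heavy cream: 5 fl oz × 5/6 ÷ 8 fl oz/cup × 238 g/cup ≈ 124.0 g
applesauce: 12 fl oz × 5/6 × 30 mL/fl oz = 300.0 mL
maple syrup: 1 tsp × 5/6 × 5 mL/tsp ≈ 4.2 mL
vegetable oil: (1 cup + 6 tbsp = 1.375 cup) × 5/6 × 218 g/cup ≈ 249.8 g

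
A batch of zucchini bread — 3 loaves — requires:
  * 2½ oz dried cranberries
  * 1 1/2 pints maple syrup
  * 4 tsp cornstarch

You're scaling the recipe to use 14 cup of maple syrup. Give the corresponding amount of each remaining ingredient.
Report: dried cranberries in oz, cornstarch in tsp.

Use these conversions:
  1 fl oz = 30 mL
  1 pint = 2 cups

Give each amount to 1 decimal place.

The original recipe has 3 cup of maple syrup, so the scaling factor is 14 ÷ 3 = 14/3.
dried cranberries: 2.5 oz × 14/3 ≈ 11.7 oz
cornstarch: 4 tsp × 14/3 ≈ 18.7 tsp

dried cranberries: 11.7 oz; cornstarch: 18.7 tsp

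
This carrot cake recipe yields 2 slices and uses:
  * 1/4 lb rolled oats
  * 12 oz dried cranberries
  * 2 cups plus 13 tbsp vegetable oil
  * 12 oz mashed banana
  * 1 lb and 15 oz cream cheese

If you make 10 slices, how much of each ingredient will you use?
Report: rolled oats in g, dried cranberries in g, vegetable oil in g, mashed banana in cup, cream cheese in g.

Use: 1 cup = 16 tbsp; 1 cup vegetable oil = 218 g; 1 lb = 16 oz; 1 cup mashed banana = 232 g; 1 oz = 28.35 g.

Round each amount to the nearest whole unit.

Scaling factor: 10/2 = 5.
rolled oats: 0.25 lb × 5 × 16 oz/lb × 28.35 g/oz = 567 g
dried cranberries: 12 oz × 5 × 28.35 g/oz = 1701 g
vegetable oil: (2 cup + 13 tbsp = 2.8125 cup) × 5 × 218 g/cup ≈ 3066 g
mashed banana: 12 oz × 5 × 28.35 g/oz ÷ 232 g/cup ≈ 7 cup
cream cheese: (1 lb + 15 oz = 1.9375 lb) × 5 × 16 oz/lb × 28.35 g/oz ≈ 4394 g

rolled oats: 567 g; dried cranberries: 1701 g; vegetable oil: 3066 g; mashed banana: 7 cup; cream cheese: 4394 g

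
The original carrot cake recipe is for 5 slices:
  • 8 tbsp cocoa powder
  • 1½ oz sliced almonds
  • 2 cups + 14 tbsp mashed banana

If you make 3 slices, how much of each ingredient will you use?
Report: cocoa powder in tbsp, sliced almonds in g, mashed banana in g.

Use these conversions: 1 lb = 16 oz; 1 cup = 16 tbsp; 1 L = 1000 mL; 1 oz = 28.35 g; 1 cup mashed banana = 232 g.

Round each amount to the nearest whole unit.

Scaling factor: 3/5 = 0.6.
cocoa powder: 8 tbsp × 3/5 ≈ 5 tbsp
sliced almonds: 1.5 oz × 3/5 × 28.35 g/oz ≈ 26 g
mashed banana: (2 cup + 14 tbsp = 2.875 cup) × 3/5 × 232 g/cup ≈ 400 g

cocoa powder: 5 tbsp; sliced almonds: 26 g; mashed banana: 400 g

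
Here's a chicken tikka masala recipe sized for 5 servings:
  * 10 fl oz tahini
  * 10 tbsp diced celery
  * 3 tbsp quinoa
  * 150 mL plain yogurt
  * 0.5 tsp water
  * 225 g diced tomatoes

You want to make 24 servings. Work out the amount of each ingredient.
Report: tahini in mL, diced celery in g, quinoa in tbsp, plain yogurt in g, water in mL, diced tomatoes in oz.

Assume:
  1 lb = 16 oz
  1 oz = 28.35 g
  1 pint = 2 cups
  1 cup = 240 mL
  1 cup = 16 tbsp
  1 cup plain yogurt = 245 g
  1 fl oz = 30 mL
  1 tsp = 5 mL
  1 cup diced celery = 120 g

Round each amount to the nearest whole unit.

Scaling factor: 24/5 = 4.8.
tahini: 10 fl oz × 24/5 × 30 mL/fl oz = 1440 mL
diced celery: 10 tbsp × 24/5 ÷ 16 tbsp/cup × 120 g/cup = 360 g
quinoa: 3 tbsp × 24/5 ≈ 14 tbsp
plain yogurt: 150 mL × 24/5 ÷ 240 mL/cup × 245 g/cup = 735 g
water: 0.5 tsp × 24/5 × 5 mL/tsp = 12 mL
diced tomatoes: 225 g × 24/5 ÷ 28.35 g/oz ≈ 38 oz

tahini: 1440 mL; diced celery: 360 g; quinoa: 14 tbsp; plain yogurt: 735 g; water: 12 mL; diced tomatoes: 38 oz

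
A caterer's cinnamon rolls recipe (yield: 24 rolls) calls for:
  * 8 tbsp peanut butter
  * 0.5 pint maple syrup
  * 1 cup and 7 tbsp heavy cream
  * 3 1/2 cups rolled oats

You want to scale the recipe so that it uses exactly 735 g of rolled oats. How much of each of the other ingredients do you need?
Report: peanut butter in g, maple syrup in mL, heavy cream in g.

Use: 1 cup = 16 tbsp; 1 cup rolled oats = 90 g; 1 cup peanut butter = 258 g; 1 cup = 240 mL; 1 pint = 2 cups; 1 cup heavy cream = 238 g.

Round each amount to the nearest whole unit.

peanut butter: 301 g; maple syrup: 560 mL; heavy cream: 798 g

The original recipe has 315 g of rolled oats, so the scaling factor is 735 ÷ 315 = 7/3.
peanut butter: 8 tbsp × 7/3 ÷ 16 tbsp/cup × 258 g/cup = 301 g
maple syrup: 0.5 pint × 7/3 × 2 cup/pint × 240 mL/cup = 560 mL
heavy cream: (1 cup + 7 tbsp = 1.4375 cup) × 7/3 × 238 g/cup ≈ 798 g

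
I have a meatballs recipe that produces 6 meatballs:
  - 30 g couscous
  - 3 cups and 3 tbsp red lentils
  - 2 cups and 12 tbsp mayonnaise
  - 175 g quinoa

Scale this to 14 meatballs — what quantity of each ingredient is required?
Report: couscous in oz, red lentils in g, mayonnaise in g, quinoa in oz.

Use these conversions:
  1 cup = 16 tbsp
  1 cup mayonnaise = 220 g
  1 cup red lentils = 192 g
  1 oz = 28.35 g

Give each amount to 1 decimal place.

Scaling factor: 14/6 = 7/3.
couscous: 30 g × 7/3 ÷ 28.35 g/oz ≈ 2.5 oz
red lentils: (3 cup + 3 tbsp = 3.1875 cup) × 7/3 × 192 g/cup = 1428.0 g
mayonnaise: (2 cup + 12 tbsp = 2.75 cup) × 7/3 × 220 g/cup ≈ 1411.7 g
quinoa: 175 g × 7/3 ÷ 28.35 g/oz ≈ 14.4 oz

couscous: 2.5 oz; red lentils: 1428.0 g; mayonnaise: 1411.7 g; quinoa: 14.4 oz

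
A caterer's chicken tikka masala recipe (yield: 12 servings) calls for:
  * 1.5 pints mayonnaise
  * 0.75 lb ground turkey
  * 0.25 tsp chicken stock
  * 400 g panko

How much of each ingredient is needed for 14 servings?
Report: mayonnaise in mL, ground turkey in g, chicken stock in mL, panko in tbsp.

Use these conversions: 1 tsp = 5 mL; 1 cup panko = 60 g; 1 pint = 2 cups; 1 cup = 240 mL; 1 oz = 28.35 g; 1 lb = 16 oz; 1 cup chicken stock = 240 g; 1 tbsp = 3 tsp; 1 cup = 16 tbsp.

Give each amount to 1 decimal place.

mayonnaise: 840.0 mL; ground turkey: 396.9 g; chicken stock: 1.5 mL; panko: 124.4 tbsp

Scaling factor: 14/12 = 7/6.
mayonnaise: 1.5 pint × 7/6 × 2 cup/pint × 240 mL/cup = 840.0 mL
ground turkey: 0.75 lb × 7/6 × 16 oz/lb × 28.35 g/oz = 396.9 g
chicken stock: 0.25 tsp × 7/6 × 5 mL/tsp ≈ 1.5 mL
panko: 400 g × 7/6 ÷ 60 g/cup × 16 tbsp/cup ≈ 124.4 tbsp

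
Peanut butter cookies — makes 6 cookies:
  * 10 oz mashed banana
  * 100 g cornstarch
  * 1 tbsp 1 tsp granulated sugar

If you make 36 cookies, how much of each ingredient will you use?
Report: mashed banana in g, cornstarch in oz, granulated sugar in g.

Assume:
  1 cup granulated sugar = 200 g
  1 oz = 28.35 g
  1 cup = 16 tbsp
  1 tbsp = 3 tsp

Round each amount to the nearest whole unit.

Scaling factor: 36/6 = 6.
mashed banana: 10 oz × 6 × 28.35 g/oz = 1701 g
cornstarch: 100 g × 6 ÷ 28.35 g/oz ≈ 21 oz
granulated sugar: (1 tbsp + 1 tsp = 4/3 tbsp) × 6 ÷ 16 tbsp/cup × 200 g/cup = 100 g

mashed banana: 1701 g; cornstarch: 21 oz; granulated sugar: 100 g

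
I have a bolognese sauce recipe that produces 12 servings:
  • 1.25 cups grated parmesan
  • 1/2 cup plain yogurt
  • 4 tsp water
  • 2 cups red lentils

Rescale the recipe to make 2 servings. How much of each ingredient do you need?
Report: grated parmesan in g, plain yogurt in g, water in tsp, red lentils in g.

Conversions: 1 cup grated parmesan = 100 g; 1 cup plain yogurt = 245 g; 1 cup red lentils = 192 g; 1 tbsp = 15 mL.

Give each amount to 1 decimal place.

grated parmesan: 20.8 g; plain yogurt: 20.4 g; water: 0.7 tsp; red lentils: 64.0 g

Scaling factor: 2/12 = 1/6.
grated parmesan: 1.25 cup × 1/6 × 100 g/cup ≈ 20.8 g
plain yogurt: 0.5 cup × 1/6 × 245 g/cup ≈ 20.4 g
water: 4 tsp × 1/6 ≈ 0.7 tsp
red lentils: 2 cup × 1/6 × 192 g/cup = 64.0 g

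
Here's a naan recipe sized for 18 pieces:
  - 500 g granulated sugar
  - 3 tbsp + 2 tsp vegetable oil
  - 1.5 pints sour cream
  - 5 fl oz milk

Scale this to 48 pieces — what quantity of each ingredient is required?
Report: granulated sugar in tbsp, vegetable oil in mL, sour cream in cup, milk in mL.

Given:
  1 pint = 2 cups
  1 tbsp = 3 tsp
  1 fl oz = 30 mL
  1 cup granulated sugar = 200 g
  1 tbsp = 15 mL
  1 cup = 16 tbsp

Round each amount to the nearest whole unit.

Scaling factor: 48/18 = 8/3.
granulated sugar: 500 g × 8/3 ÷ 200 g/cup × 16 tbsp/cup ≈ 107 tbsp
vegetable oil: (3 tbsp + 2 tsp = 11/3 tbsp) × 8/3 × 15 mL/tbsp ≈ 147 mL
sour cream: 1.5 pint × 8/3 × 2 cup/pint = 8 cup
milk: 5 fl oz × 8/3 × 30 mL/fl oz = 400 mL

granulated sugar: 107 tbsp; vegetable oil: 147 mL; sour cream: 8 cup; milk: 400 mL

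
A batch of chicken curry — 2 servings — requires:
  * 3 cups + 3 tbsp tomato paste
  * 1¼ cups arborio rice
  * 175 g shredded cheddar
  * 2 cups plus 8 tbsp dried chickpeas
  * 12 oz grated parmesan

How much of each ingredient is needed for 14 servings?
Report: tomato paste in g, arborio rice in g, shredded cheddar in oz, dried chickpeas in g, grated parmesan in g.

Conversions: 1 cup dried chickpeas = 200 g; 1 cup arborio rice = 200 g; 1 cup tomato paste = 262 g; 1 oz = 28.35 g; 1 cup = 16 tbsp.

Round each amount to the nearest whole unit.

Scaling factor: 14/2 = 7.
tomato paste: (3 cup + 3 tbsp = 3.1875 cup) × 7 × 262 g/cup ≈ 5846 g
arborio rice: 1.25 cup × 7 × 200 g/cup = 1750 g
shredded cheddar: 175 g × 7 ÷ 28.35 g/oz ≈ 43 oz
dried chickpeas: (2 cup + 8 tbsp = 2.5 cup) × 7 × 200 g/cup = 3500 g
grated parmesan: 12 oz × 7 × 28.35 g/oz ≈ 2381 g

tomato paste: 5846 g; arborio rice: 1750 g; shredded cheddar: 43 oz; dried chickpeas: 3500 g; grated parmesan: 2381 g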